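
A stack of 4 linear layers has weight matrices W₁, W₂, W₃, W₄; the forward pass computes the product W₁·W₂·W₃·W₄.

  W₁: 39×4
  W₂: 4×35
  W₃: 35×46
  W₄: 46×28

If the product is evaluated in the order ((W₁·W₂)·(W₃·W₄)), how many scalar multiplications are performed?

(W₁·W₂): 39×4 by 4×35 → 39×35, cost 39·4·35 = 5460
(W₃·W₄): 35×46 by 46×28 → 35×28, cost 35·46·28 = 45080
((W₁·W₂)·(W₃·W₄)): 39×35 by 35×28 → 39×28, cost 39·35·28 = 38220; cumulative 88760
Total: 88760 scalar multiplications.

88760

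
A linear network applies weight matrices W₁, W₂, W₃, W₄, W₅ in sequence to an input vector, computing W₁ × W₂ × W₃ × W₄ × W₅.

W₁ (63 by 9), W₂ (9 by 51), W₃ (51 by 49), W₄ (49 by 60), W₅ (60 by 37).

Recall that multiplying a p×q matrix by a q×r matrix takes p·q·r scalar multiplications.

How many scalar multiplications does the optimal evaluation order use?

89910

Adjacent pairs: W₁W₂ = 63·9·51 = 28917; W₂W₃ = 9·51·49 = 22491; W₃W₄ = 51·49·60 = 149940; W₄W₅ = 49·60·37 = 108780.
Length 3: W₁..W₃: k=1: 0+22491+63·9·49=50274; k=2: 28917+0+63·51·49=186354 → min 50274 | W₂..W₄: k=2: 0+149940+9·51·60=177480; k=3: 22491+0+9·49·60=48951 → min 48951 | W₃..W₅: k=3: 0+108780+51·49·37=201243; k=4: 149940+0+51·60·37=263160 → min 201243.
Length 4: W₁..W₄: k=1: 0+48951+63·9·60=82971; k=2: 28917+149940+63·51·60=371637; k=3: 50274+0+63·49·60=235494 → min 82971 | W₂..W₅: k=2: 0+201243+9·51·37=218226; k=3: 22491+108780+9·49·37=147588; k=4: 48951+0+9·60·37=68931 → min 68931.
Length 5: W₁..W₅: k=1: 0+68931+63·9·37=89910; k=2: 28917+201243+63·51·37=349041; k=3: 50274+108780+63·49·37=273273; k=4: 82971+0+63·60·37=222831 → min 89910.
Optimal order: (W₁ × (((W₂ × W₃) × W₄) × W₅)) with cost 89910.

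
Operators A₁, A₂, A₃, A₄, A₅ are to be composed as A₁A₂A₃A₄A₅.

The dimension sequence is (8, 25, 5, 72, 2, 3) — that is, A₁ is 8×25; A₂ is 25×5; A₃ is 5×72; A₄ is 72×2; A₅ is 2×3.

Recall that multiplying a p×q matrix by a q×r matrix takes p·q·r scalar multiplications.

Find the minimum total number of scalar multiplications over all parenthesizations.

1418

Adjacent pairs: A₁A₂ = 8·25·5 = 1000; A₂A₃ = 25·5·72 = 9000; A₃A₄ = 5·72·2 = 720; A₄A₅ = 72·2·3 = 432.
Length 3: A₁..A₃: k=1: 0+9000+8·25·72=23400; k=2: 1000+0+8·5·72=3880 → min 3880 | A₂..A₄: k=2: 0+720+25·5·2=970; k=3: 9000+0+25·72·2=12600 → min 970 | A₃..A₅: k=3: 0+432+5·72·3=1512; k=4: 720+0+5·2·3=750 → min 750.
Length 4: A₁..A₄: k=1: 0+970+8·25·2=1370; k=2: 1000+720+8·5·2=1800; k=3: 3880+0+8·72·2=5032 → min 1370 | A₂..A₅: k=2: 0+750+25·5·3=1125; k=3: 9000+432+25·72·3=14832; k=4: 970+0+25·2·3=1120 → min 1120.
Length 5: A₁..A₅: k=1: 0+1120+8·25·3=1720; k=2: 1000+750+8·5·3=1870; k=3: 3880+432+8·72·3=6040; k=4: 1370+0+8·2·3=1418 → min 1418.
Optimal order: ((A₁(A₂(A₃A₄)))A₅) with cost 1418.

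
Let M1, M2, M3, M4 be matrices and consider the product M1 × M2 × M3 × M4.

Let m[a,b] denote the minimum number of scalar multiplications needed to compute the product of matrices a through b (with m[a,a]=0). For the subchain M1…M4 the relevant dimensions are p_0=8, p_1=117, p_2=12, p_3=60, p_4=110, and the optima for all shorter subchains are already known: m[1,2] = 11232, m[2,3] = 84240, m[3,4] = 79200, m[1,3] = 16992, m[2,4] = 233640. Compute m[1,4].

m[1,4] = min over k∈[1,3] of m[1,k]+m[k+1,4]+p_{0}·p_k·p_{4}.
k=1: 0 + 233640 + 8·117·110 = 336600; k=2: 11232 + 79200 + 8·12·110 = 100992; k=3: 16992 + 0 + 8·60·110 = 69792.
Minimum: 69792 at k=3.

69792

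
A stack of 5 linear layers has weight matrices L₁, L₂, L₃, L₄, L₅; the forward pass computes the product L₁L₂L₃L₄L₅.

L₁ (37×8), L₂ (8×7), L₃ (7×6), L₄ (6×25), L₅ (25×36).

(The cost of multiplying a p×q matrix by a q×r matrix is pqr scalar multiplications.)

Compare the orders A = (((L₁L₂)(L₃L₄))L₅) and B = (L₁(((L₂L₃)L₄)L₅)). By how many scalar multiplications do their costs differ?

Order A = (((L₁L₂)(L₃L₄))L₅): (L₁L₂): 37×8 by 8×7 → 37×7, cost 37·8·7 = 2072; (L₃L₄): 7×6 by 6×25 → 7×25, cost 7·6·25 = 1050; ((L₁L₂)(L₃L₄)): 37×7 by 7×25 → 37×25, cost 37·7·25 = 6475; cumulative 9597; (((L₁L₂)(L₃L₄))L₅): 37×25 by 25×36 → 37×36, cost 37·25·36 = 33300; cumulative 42897. Total 42897.
Order B = (L₁(((L₂L₃)L₄)L₅)): (L₂L₃): 8×7 by 7×6 → 8×6, cost 8·7·6 = 336; ((L₂L₃)L₄): 8×6 by 6×25 → 8×25, cost 8·6·25 = 1200; cumulative 1536; (((L₂L₃)L₄)L₅): 8×25 by 25×36 → 8×36, cost 8·25·36 = 7200; cumulative 8736; (L₁(((L₂L₃)L₄)L₅)): 37×8 by 8×36 → 37×36, cost 37·8·36 = 10656; cumulative 19392. Total 19392.
Difference: |42897 − 19392| = 23505.

23505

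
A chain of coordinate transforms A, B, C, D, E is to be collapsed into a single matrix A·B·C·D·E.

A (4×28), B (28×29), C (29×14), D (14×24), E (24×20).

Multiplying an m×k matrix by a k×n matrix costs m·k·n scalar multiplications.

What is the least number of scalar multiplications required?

8136

Adjacent pairs: AB = 4·28·29 = 3248; BC = 28·29·14 = 11368; CD = 29·14·24 = 9744; DE = 14·24·20 = 6720.
Length 3: A..C: k=1: 0+11368+4·28·14=12936; k=2: 3248+0+4·29·14=4872 → min 4872 | B..D: k=2: 0+9744+28·29·24=29232; k=3: 11368+0+28·14·24=20776 → min 20776 | C..E: k=3: 0+6720+29·14·20=14840; k=4: 9744+0+29·24·20=23664 → min 14840.
Length 4: A..D: k=1: 0+20776+4·28·24=23464; k=2: 3248+9744+4·29·24=15776; k=3: 4872+0+4·14·24=6216 → min 6216 | B..E: k=2: 0+14840+28·29·20=31080; k=3: 11368+6720+28·14·20=25928; k=4: 20776+0+28·24·20=34216 → min 25928.
Length 5: A..E: k=1: 0+25928+4·28·20=28168; k=2: 3248+14840+4·29·20=20408; k=3: 4872+6720+4·14·20=12712; k=4: 6216+0+4·24·20=8136 → min 8136.
Optimal order: ((((A·B)·C)·D)·E) with cost 8136.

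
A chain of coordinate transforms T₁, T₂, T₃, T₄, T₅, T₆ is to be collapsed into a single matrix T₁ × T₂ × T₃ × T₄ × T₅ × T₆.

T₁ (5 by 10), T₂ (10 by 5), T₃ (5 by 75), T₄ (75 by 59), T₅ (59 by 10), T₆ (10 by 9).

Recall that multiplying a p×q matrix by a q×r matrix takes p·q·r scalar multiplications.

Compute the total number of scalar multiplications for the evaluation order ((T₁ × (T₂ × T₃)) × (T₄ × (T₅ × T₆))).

(T₂ × T₃): 10×5 by 5×75 → 10×75, cost 10·5·75 = 3750
(T₁ × (T₂ × T₃)): 5×10 by 10×75 → 5×75, cost 5·10·75 = 3750; cumulative 7500
(T₅ × T₆): 59×10 by 10×9 → 59×9, cost 59·10·9 = 5310
(T₄ × (T₅ × T₆)): 75×59 by 59×9 → 75×9, cost 75·59·9 = 39825; cumulative 45135
((T₁ × (T₂ × T₃)) × (T₄ × (T₅ × T₆))): 5×75 by 75×9 → 5×9, cost 5·75·9 = 3375; cumulative 56010
Total: 56010 scalar multiplications.

56010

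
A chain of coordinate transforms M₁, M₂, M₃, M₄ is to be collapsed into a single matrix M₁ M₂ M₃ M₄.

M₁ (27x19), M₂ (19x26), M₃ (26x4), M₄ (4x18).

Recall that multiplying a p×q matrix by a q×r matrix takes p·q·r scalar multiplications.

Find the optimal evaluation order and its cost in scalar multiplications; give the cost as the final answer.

Adjacent pairs: M₁M₂ = 27·19·26 = 13338; M₂M₃ = 19·26·4 = 1976; M₃M₄ = 26·4·18 = 1872.
Length 3: M₁..M₃: k=1: 0+1976+27·19·4=4028; k=2: 13338+0+27·26·4=16146 → min 4028 | M₂..M₄: k=2: 0+1872+19·26·18=10764; k=3: 1976+0+19·4·18=3344 → min 3344.
Length 4: M₁..M₄: k=1: 0+3344+27·19·18=12578; k=2: 13338+1872+27·26·18=27846; k=3: 4028+0+27·4·18=5972 → min 5972.
Optimal parenthesization: ((M₁ (M₂ M₃)) M₄) with cost 5972.

5972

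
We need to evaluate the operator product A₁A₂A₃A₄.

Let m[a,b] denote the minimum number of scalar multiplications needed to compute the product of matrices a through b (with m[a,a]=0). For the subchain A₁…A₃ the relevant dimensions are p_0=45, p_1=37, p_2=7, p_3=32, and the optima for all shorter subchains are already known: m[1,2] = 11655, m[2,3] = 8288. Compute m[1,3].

m[1,3] = min over k∈[1,2] of m[1,k]+m[k+1,3]+p_{0}·p_k·p_{3}.
k=1: 0 + 8288 + 45·37·32 = 61568; k=2: 11655 + 0 + 45·7·32 = 21735.
Minimum: 21735 at k=2.

21735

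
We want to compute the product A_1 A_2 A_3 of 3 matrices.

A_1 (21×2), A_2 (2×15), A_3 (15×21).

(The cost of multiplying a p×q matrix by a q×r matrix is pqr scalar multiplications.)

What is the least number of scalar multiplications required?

1512

Order (A_1 (A_2 A_3)): (A_2 A_3): 2×15 by 15×21 → 2×21, cost 2·15·21 = 630; (A_1 (A_2 A_3)): 21×2 by 2×21 → 21×21, cost 21·2·21 = 882; cumulative 1512. Total 1512.
Order ((A_1 A_2) A_3): (A_1 A_2): 21×2 by 2×15 → 21×15, cost 21·2·15 = 630; ((A_1 A_2) A_3): 21×15 by 15×21 → 21×21, cost 21·15·21 = 6615; cumulative 7245. Total 7245.
Minimum: 1512.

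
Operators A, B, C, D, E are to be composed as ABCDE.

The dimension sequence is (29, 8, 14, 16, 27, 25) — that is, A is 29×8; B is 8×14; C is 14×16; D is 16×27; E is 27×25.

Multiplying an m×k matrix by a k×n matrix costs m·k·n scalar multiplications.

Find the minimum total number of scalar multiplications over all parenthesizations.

16448

Adjacent pairs: AB = 29·8·14 = 3248; BC = 8·14·16 = 1792; CD = 14·16·27 = 6048; DE = 16·27·25 = 10800.
Length 3: A..C: k=1: 0+1792+29·8·16=5504; k=2: 3248+0+29·14·16=9744 → min 5504 | B..D: k=2: 0+6048+8·14·27=9072; k=3: 1792+0+8·16·27=5248 → min 5248 | C..E: k=3: 0+10800+14·16·25=16400; k=4: 6048+0+14·27·25=15498 → min 15498.
Length 4: A..D: k=1: 0+5248+29·8·27=11512; k=2: 3248+6048+29·14·27=20258; k=3: 5504+0+29·16·27=18032 → min 11512 | B..E: k=2: 0+15498+8·14·25=18298; k=3: 1792+10800+8·16·25=15792; k=4: 5248+0+8·27·25=10648 → min 10648.
Length 5: A..E: k=1: 0+10648+29·8·25=16448; k=2: 3248+15498+29·14·25=28896; k=3: 5504+10800+29·16·25=27904; k=4: 11512+0+29·27·25=31087 → min 16448.
Optimal order: (A(((BC)D)E)) with cost 16448.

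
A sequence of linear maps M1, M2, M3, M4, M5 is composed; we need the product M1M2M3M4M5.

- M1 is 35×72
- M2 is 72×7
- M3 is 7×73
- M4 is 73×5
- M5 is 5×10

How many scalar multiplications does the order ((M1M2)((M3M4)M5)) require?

22995

(M1M2): 35×72 by 72×7 → 35×7, cost 35·72·7 = 17640
(M3M4): 7×73 by 73×5 → 7×5, cost 7·73·5 = 2555
((M3M4)M5): 7×5 by 5×10 → 7×10, cost 7·5·10 = 350; cumulative 2905
((M1M2)((M3M4)M5)): 35×7 by 7×10 → 35×10, cost 35·7·10 = 2450; cumulative 22995
Total: 22995 scalar multiplications.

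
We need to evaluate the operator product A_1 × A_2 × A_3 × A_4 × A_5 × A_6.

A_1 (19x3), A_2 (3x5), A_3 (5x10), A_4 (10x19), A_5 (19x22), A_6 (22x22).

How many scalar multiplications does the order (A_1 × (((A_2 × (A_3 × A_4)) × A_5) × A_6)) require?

(A_3 × A_4): 5×10 by 10×19 → 5×19, cost 5·10·19 = 950
(A_2 × (A_3 × A_4)): 3×5 by 5×19 → 3×19, cost 3·5·19 = 285; cumulative 1235
((A_2 × (A_3 × A_4)) × A_5): 3×19 by 19×22 → 3×22, cost 3·19·22 = 1254; cumulative 2489
(((A_2 × (A_3 × A_4)) × A_5) × A_6): 3×22 by 22×22 → 3×22, cost 3·22·22 = 1452; cumulative 3941
(A_1 × (((A_2 × (A_3 × A_4)) × A_5) × A_6)): 19×3 by 3×22 → 19×22, cost 19·3·22 = 1254; cumulative 5195
Total: 5195 scalar multiplications.

5195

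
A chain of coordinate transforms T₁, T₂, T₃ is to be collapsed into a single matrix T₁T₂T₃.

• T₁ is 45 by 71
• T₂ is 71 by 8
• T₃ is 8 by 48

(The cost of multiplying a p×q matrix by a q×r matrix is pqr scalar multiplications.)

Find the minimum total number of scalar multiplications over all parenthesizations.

42840

Order (T₁(T₂T₃)): (T₂T₃): 71×8 by 8×48 → 71×48, cost 71·8·48 = 27264; (T₁(T₂T₃)): 45×71 by 71×48 → 45×48, cost 45·71·48 = 153360; cumulative 180624. Total 180624.
Order ((T₁T₂)T₃): (T₁T₂): 45×71 by 71×8 → 45×8, cost 45·71·8 = 25560; ((T₁T₂)T₃): 45×8 by 8×48 → 45×48, cost 45·8·48 = 17280; cumulative 42840. Total 42840.
Minimum: 42840.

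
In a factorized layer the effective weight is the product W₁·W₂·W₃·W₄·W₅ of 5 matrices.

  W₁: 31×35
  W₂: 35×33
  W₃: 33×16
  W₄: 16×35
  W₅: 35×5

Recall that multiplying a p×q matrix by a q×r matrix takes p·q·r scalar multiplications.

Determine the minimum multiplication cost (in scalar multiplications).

Adjacent pairs: W₁W₂ = 31·35·33 = 35805; W₂W₃ = 35·33·16 = 18480; W₃W₄ = 33·16·35 = 18480; W₄W₅ = 16·35·5 = 2800.
Length 3: W₁..W₃: k=1: 0+18480+31·35·16=35840; k=2: 35805+0+31·33·16=52173 → min 35840 | W₂..W₄: k=2: 0+18480+35·33·35=58905; k=3: 18480+0+35·16·35=38080 → min 38080 | W₃..W₅: k=3: 0+2800+33·16·5=5440; k=4: 18480+0+33·35·5=24255 → min 5440.
Length 4: W₁..W₄: k=1: 0+38080+31·35·35=76055; k=2: 35805+18480+31·33·35=90090; k=3: 35840+0+31·16·35=53200 → min 53200 | W₂..W₅: k=2: 0+5440+35·33·5=11215; k=3: 18480+2800+35·16·5=24080; k=4: 38080+0+35·35·5=44205 → min 11215.
Length 5: W₁..W₅: k=1: 0+11215+31·35·5=16640; k=2: 35805+5440+31·33·5=46360; k=3: 35840+2800+31·16·5=41120; k=4: 53200+0+31·35·5=58625 → min 16640.
Optimal order: (W₁·(W₂·(W₃·(W₄·W₅)))) with cost 16640.

16640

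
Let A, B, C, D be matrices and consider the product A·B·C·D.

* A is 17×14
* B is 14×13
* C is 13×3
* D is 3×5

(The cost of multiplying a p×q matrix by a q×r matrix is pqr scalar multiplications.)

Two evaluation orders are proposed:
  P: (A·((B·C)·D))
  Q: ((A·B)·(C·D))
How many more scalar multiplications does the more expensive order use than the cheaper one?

Order P = (A·((B·C)·D)): (B·C): 14×13 by 13×3 → 14×3, cost 14·13·3 = 546; ((B·C)·D): 14×3 by 3×5 → 14×5, cost 14·3·5 = 210; cumulative 756; (A·((B·C)·D)): 17×14 by 14×5 → 17×5, cost 17·14·5 = 1190; cumulative 1946. Total 1946.
Order Q = ((A·B)·(C·D)): (A·B): 17×14 by 14×13 → 17×13, cost 17·14·13 = 3094; (C·D): 13×3 by 3×5 → 13×5, cost 13·3·5 = 195; ((A·B)·(C·D)): 17×13 by 13×5 → 17×5, cost 17·13·5 = 1105; cumulative 4394. Total 4394.
Difference: |1946 − 4394| = 2448.

2448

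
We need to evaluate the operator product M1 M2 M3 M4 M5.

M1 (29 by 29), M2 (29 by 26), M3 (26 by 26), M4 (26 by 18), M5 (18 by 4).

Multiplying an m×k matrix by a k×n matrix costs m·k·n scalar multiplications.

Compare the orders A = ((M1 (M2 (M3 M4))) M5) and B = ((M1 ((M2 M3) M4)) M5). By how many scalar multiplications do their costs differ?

7436

Order A = ((M1 (M2 (M3 M4))) M5): (M3 M4): 26×26 by 26×18 → 26×18, cost 26·26·18 = 12168; (M2 (M3 M4)): 29×26 by 26×18 → 29×18, cost 29·26·18 = 13572; cumulative 25740; (M1 (M2 (M3 M4))): 29×29 by 29×18 → 29×18, cost 29·29·18 = 15138; cumulative 40878; ((M1 (M2 (M3 M4))) M5): 29×18 by 18×4 → 29×4, cost 29·18·4 = 2088; cumulative 42966. Total 42966.
Order B = ((M1 ((M2 M3) M4)) M5): (M2 M3): 29×26 by 26×26 → 29×26, cost 29·26·26 = 19604; ((M2 M3) M4): 29×26 by 26×18 → 29×18, cost 29·26·18 = 13572; cumulative 33176; (M1 ((M2 M3) M4)): 29×29 by 29×18 → 29×18, cost 29·29·18 = 15138; cumulative 48314; ((M1 ((M2 M3) M4)) M5): 29×18 by 18×4 → 29×4, cost 29·18·4 = 2088; cumulative 50402. Total 50402.
Difference: |42966 − 50402| = 7436.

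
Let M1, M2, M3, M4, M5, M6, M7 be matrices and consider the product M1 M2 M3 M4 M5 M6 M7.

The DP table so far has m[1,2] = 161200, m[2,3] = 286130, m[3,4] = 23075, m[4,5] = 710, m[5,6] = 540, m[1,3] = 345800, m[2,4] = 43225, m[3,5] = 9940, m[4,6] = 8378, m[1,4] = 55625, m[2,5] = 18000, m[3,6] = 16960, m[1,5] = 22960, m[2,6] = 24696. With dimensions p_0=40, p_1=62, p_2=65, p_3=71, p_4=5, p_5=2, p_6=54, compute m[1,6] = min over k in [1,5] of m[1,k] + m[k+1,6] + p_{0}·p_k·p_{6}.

m[1,6] = min over k∈[1,5] of m[1,k]+m[k+1,6]+p_{0}·p_k·p_{6}.
k=1: 0 + 24696 + 40·62·54 = 158616; k=2: 161200 + 16960 + 40·65·54 = 318560; k=3: 345800 + 8378 + 40·71·54 = 507538; k=4: 55625 + 540 + 40·5·54 = 66965; k=5: 22960 + 0 + 40·2·54 = 27280.
Minimum: 27280 at k=5.

27280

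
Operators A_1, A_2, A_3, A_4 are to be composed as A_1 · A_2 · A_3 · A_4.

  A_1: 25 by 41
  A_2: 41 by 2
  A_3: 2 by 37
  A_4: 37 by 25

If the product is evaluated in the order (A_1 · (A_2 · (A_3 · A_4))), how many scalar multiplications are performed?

29525

(A_3 · A_4): 2×37 by 37×25 → 2×25, cost 2·37·25 = 1850
(A_2 · (A_3 · A_4)): 41×2 by 2×25 → 41×25, cost 41·2·25 = 2050; cumulative 3900
(A_1 · (A_2 · (A_3 · A_4))): 25×41 by 41×25 → 25×25, cost 25·41·25 = 25625; cumulative 29525
Total: 29525 scalar multiplications.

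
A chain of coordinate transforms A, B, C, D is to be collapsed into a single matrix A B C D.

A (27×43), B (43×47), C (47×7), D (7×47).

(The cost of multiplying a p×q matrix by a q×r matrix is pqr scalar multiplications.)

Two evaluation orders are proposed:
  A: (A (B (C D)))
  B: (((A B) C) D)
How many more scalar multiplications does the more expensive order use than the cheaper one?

92684

Order A = (A (B (C D))): (C D): 47×7 by 7×47 → 47×47, cost 47·7·47 = 15463; (B (C D)): 43×47 by 47×47 → 43×47, cost 43·47·47 = 94987; cumulative 110450; (A (B (C D))): 27×43 by 43×47 → 27×47, cost 27·43·47 = 54567; cumulative 165017. Total 165017.
Order B = (((A B) C) D): (A B): 27×43 by 43×47 → 27×47, cost 27·43·47 = 54567; ((A B) C): 27×47 by 47×7 → 27×7, cost 27·47·7 = 8883; cumulative 63450; (((A B) C) D): 27×7 by 7×47 → 27×47, cost 27·7·47 = 8883; cumulative 72333. Total 72333.
Difference: |165017 − 72333| = 92684.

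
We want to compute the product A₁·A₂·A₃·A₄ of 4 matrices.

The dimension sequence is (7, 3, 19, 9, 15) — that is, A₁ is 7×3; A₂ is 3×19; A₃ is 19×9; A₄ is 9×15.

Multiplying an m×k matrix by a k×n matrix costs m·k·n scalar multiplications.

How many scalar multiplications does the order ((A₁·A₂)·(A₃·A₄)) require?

(A₁·A₂): 7×3 by 3×19 → 7×19, cost 7·3·19 = 399
(A₃·A₄): 19×9 by 9×15 → 19×15, cost 19·9·15 = 2565
((A₁·A₂)·(A₃·A₄)): 7×19 by 19×15 → 7×15, cost 7·19·15 = 1995; cumulative 4959
Total: 4959 scalar multiplications.

4959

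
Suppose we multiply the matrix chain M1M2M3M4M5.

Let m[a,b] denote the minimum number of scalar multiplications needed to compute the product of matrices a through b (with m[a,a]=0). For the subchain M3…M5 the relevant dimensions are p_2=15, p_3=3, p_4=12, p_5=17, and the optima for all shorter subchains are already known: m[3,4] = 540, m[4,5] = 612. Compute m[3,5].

1377

m[3,5] = min over k∈[3,4] of m[3,k]+m[k+1,5]+p_{2}·p_k·p_{5}.
k=3: 0 + 612 + 15·3·17 = 1377; k=4: 540 + 0 + 15·12·17 = 3600.
Minimum: 1377 at k=3.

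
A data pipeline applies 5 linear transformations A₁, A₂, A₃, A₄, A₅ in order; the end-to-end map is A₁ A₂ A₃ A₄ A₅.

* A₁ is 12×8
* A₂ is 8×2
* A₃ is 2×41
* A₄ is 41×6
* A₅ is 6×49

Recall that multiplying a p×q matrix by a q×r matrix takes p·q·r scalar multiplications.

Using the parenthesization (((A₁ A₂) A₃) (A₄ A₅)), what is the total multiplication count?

37338

(A₁ A₂): 12×8 by 8×2 → 12×2, cost 12·8·2 = 192
((A₁ A₂) A₃): 12×2 by 2×41 → 12×41, cost 12·2·41 = 984; cumulative 1176
(A₄ A₅): 41×6 by 6×49 → 41×49, cost 41·6·49 = 12054
(((A₁ A₂) A₃) (A₄ A₅)): 12×41 by 41×49 → 12×49, cost 12·41·49 = 24108; cumulative 37338
Total: 37338 scalar multiplications.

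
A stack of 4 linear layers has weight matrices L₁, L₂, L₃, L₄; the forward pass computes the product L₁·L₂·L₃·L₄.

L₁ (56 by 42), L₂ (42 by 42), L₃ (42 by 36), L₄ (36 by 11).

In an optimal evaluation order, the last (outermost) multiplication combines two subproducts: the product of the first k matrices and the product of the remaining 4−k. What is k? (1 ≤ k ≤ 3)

1

Adjacent pairs: L₁L₂ = 56·42·42 = 98784; L₂L₃ = 42·42·36 = 63504; L₃L₄ = 42·36·11 = 16632.
Length 3: L₁..L₃: k=1: 0+63504+56·42·36=148176; k=2: 98784+0+56·42·36=183456 → min 148176 | L₂..L₄: k=2: 0+16632+42·42·11=36036; k=3: 63504+0+42·36·11=80136 → min 36036.
Top-level splits: k=1: (L₁..L₁)·(L₂..L₄) → 0+36036+56·42·11 = 61908; k=2: (L₁..L₂)·(L₃..L₄) → 98784+16632+56·42·11 = 141288; k=3: (L₁..L₃)·(L₄..L₄) → 148176+0+56·36·11 = 170352.
Best split is after L₁, i.e. k = 1.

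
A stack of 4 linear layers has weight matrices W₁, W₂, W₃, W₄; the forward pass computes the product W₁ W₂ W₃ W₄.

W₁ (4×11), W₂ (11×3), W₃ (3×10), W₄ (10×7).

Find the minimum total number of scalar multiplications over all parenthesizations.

Adjacent pairs: W₁W₂ = 4·11·3 = 132; W₂W₃ = 11·3·10 = 330; W₃W₄ = 3·10·7 = 210.
Length 3: W₁..W₃: k=1: 0+330+4·11·10=770; k=2: 132+0+4·3·10=252 → min 252 | W₂..W₄: k=2: 0+210+11·3·7=441; k=3: 330+0+11·10·7=1100 → min 441.
Length 4: W₁..W₄: k=1: 0+441+4·11·7=749; k=2: 132+210+4·3·7=426; k=3: 252+0+4·10·7=532 → min 426.
Optimal order: ((W₁ W₂) (W₃ W₄)) with cost 426.

426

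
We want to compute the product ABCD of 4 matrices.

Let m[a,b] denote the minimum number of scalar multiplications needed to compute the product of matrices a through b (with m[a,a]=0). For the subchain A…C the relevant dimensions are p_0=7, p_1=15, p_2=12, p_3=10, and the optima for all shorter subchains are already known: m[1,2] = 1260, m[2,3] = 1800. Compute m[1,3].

2100

m[1,3] = min over k∈[1,2] of m[1,k]+m[k+1,3]+p_{0}·p_k·p_{3}.
k=1: 0 + 1800 + 7·15·10 = 2850; k=2: 1260 + 0 + 7·12·10 = 2100.
Minimum: 2100 at k=2.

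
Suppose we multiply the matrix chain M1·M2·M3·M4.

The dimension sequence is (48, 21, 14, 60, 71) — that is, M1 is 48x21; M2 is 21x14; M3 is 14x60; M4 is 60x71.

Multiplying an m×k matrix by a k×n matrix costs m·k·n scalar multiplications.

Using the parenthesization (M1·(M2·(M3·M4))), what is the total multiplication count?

(M3·M4): 14×60 by 60×71 → 14×71, cost 14·60·71 = 59640
(M2·(M3·M4)): 21×14 by 14×71 → 21×71, cost 21·14·71 = 20874; cumulative 80514
(M1·(M2·(M3·M4))): 48×21 by 21×71 → 48×71, cost 48·21·71 = 71568; cumulative 152082
Total: 152082 scalar multiplications.

152082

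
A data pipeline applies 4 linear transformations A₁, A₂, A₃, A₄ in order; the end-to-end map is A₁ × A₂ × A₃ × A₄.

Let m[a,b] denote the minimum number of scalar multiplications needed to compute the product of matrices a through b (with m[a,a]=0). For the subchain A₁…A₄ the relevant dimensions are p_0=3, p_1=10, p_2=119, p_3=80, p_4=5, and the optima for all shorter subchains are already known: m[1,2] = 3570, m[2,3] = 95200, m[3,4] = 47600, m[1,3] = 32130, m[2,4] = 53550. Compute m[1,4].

m[1,4] = min over k∈[1,3] of m[1,k]+m[k+1,4]+p_{0}·p_k·p_{4}.
k=1: 0 + 53550 + 3·10·5 = 53700; k=2: 3570 + 47600 + 3·119·5 = 52955; k=3: 32130 + 0 + 3·80·5 = 33330.
Minimum: 33330 at k=3.

33330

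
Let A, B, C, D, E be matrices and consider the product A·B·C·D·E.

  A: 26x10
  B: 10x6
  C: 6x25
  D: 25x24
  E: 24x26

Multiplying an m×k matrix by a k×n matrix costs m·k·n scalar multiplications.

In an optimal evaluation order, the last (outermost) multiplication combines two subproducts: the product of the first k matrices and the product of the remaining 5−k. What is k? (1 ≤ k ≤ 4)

2

Adjacent pairs: AB = 26·10·6 = 1560; BC = 10·6·25 = 1500; CD = 6·25·24 = 3600; DE = 25·24·26 = 15600.
Length 3: A..C: k=1: 0+1500+26·10·25=8000; k=2: 1560+0+26·6·25=5460 → min 5460 | B..D: k=2: 0+3600+10·6·24=5040; k=3: 1500+0+10·25·24=7500 → min 5040 | C..E: k=3: 0+15600+6·25·26=19500; k=4: 3600+0+6·24·26=7344 → min 7344.
Length 4: A..D: k=1: 0+5040+26·10·24=11280; k=2: 1560+3600+26·6·24=8904; k=3: 5460+0+26·25·24=21060 → min 8904 | B..E: k=2: 0+7344+10·6·26=8904; k=3: 1500+15600+10·25·26=23600; k=4: 5040+0+10·24·26=11280 → min 8904.
Top-level splits: k=1: (A..A)·(B..E) → 0+8904+26·10·26 = 15664; k=2: (A..B)·(C..E) → 1560+7344+26·6·26 = 12960; k=3: (A..C)·(D..E) → 5460+15600+26·25·26 = 37960; k=4: (A..D)·(E..E) → 8904+0+26·24·26 = 25128.
Best split is after B, i.e. k = 2.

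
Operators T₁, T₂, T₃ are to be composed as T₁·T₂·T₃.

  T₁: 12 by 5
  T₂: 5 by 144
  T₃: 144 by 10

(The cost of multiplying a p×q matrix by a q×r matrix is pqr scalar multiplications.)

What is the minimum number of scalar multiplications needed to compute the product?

Order (T₁·(T₂·T₃)): (T₂·T₃): 5×144 by 144×10 → 5×10, cost 5·144·10 = 7200; (T₁·(T₂·T₃)): 12×5 by 5×10 → 12×10, cost 12·5·10 = 600; cumulative 7800. Total 7800.
Order ((T₁·T₂)·T₃): (T₁·T₂): 12×5 by 5×144 → 12×144, cost 12·5·144 = 8640; ((T₁·T₂)·T₃): 12×144 by 144×10 → 12×10, cost 12·144·10 = 17280; cumulative 25920. Total 25920.
Minimum: 7800.

7800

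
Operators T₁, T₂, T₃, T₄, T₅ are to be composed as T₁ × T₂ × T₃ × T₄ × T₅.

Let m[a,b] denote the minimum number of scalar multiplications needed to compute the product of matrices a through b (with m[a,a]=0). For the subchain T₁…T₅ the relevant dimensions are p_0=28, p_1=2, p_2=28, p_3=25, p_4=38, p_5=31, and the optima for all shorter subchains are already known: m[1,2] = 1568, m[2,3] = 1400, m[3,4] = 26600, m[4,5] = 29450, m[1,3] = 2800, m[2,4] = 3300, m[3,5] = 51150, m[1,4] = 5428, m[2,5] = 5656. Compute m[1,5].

m[1,5] = min over k∈[1,4] of m[1,k]+m[k+1,5]+p_{0}·p_k·p_{5}.
k=1: 0 + 5656 + 28·2·31 = 7392; k=2: 1568 + 51150 + 28·28·31 = 77022; k=3: 2800 + 29450 + 28·25·31 = 53950; k=4: 5428 + 0 + 28·38·31 = 38412.
Minimum: 7392 at k=1.

7392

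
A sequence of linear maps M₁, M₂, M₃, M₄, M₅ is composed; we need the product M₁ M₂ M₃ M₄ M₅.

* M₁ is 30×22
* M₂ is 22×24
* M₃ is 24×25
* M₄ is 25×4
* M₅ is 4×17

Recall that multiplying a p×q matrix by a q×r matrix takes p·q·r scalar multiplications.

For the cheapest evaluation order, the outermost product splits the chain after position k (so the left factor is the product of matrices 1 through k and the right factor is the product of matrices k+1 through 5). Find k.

Adjacent pairs: M₁M₂ = 30·22·24 = 15840; M₂M₃ = 22·24·25 = 13200; M₃M₄ = 24·25·4 = 2400; M₄M₅ = 25·4·17 = 1700.
Length 3: M₁..M₃: k=1: 0+13200+30·22·25=29700; k=2: 15840+0+30·24·25=33840 → min 29700 | M₂..M₄: k=2: 0+2400+22·24·4=4512; k=3: 13200+0+22·25·4=15400 → min 4512 | M₃..M₅: k=3: 0+1700+24·25·17=11900; k=4: 2400+0+24·4·17=4032 → min 4032.
Length 4: M₁..M₄: k=1: 0+4512+30·22·4=7152; k=2: 15840+2400+30·24·4=21120; k=3: 29700+0+30·25·4=32700 → min 7152 | M₂..M₅: k=2: 0+4032+22·24·17=13008; k=3: 13200+1700+22·25·17=24250; k=4: 4512+0+22·4·17=6008 → min 6008.
Top-level splits: k=1: (M₁..M₁)·(M₂..M₅) → 0+6008+30·22·17 = 17228; k=2: (M₁..M₂)·(M₃..M₅) → 15840+4032+30·24·17 = 32112; k=3: (M₁..M₃)·(M₄..M₅) → 29700+1700+30·25·17 = 44150; k=4: (M₁..M₄)·(M₅..M₅) → 7152+0+30·4·17 = 9192.
Best split is after M₄, i.e. k = 4.

4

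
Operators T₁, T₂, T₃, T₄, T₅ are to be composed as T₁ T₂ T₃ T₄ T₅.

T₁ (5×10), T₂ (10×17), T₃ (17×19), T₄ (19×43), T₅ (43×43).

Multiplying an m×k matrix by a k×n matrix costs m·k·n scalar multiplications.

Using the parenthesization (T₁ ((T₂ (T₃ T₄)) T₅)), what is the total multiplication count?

(T₃ T₄): 17×19 by 19×43 → 17×43, cost 17·19·43 = 13889
(T₂ (T₃ T₄)): 10×17 by 17×43 → 10×43, cost 10·17·43 = 7310; cumulative 21199
((T₂ (T₃ T₄)) T₅): 10×43 by 43×43 → 10×43, cost 10·43·43 = 18490; cumulative 39689
(T₁ ((T₂ (T₃ T₄)) T₅)): 5×10 by 10×43 → 5×43, cost 5·10·43 = 2150; cumulative 41839
Total: 41839 scalar multiplications.

41839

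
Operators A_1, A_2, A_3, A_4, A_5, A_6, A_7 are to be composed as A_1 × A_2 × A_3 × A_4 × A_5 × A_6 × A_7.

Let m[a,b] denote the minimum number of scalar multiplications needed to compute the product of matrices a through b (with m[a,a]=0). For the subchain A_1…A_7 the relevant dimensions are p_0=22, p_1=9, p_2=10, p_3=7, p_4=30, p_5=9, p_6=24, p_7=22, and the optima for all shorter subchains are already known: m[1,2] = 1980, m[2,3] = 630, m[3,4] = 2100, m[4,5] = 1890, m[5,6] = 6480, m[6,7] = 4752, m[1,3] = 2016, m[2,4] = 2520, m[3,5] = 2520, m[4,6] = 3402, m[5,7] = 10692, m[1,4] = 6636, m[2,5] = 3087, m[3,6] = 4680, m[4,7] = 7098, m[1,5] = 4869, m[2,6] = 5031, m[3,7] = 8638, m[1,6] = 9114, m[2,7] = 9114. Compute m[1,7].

12502

m[1,7] = min over k∈[1,6] of m[1,k]+m[k+1,7]+p_{0}·p_k·p_{7}.
k=1: 0 + 9114 + 22·9·22 = 13470; k=2: 1980 + 8638 + 22·10·22 = 15458; k=3: 2016 + 7098 + 22·7·22 = 12502; k=4: 6636 + 10692 + 22·30·22 = 31848; k=5: 4869 + 4752 + 22·9·22 = 13977; k=6: 9114 + 0 + 22·24·22 = 20730.
Minimum: 12502 at k=3.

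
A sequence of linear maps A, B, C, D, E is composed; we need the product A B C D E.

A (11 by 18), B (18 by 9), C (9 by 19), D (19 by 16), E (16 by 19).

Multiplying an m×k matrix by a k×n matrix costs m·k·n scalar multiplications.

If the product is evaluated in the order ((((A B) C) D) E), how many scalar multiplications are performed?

(A B): 11×18 by 18×9 → 11×9, cost 11·18·9 = 1782
((A B) C): 11×9 by 9×19 → 11×19, cost 11·9·19 = 1881; cumulative 3663
(((A B) C) D): 11×19 by 19×16 → 11×16, cost 11·19·16 = 3344; cumulative 7007
((((A B) C) D) E): 11×16 by 16×19 → 11×19, cost 11·16·19 = 3344; cumulative 10351
Total: 10351 scalar multiplications.

10351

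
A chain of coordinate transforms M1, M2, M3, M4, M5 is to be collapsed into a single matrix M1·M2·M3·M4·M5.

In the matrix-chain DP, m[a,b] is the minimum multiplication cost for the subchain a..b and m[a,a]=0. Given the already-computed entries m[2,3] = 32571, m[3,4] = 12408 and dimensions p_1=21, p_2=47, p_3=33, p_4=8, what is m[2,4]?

m[2,4] = min over k∈[2,3] of m[2,k]+m[k+1,4]+p_{1}·p_k·p_{4}.
k=2: 0 + 12408 + 21·47·8 = 20304; k=3: 32571 + 0 + 21·33·8 = 38115.
Minimum: 20304 at k=2.

20304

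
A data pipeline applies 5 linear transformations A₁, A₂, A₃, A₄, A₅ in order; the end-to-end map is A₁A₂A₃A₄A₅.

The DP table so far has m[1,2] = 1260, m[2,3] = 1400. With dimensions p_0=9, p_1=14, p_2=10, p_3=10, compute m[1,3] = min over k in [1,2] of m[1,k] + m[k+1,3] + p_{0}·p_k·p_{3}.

2160

m[1,3] = min over k∈[1,2] of m[1,k]+m[k+1,3]+p_{0}·p_k·p_{3}.
k=1: 0 + 1400 + 9·14·10 = 2660; k=2: 1260 + 0 + 9·10·10 = 2160.
Minimum: 2160 at k=2.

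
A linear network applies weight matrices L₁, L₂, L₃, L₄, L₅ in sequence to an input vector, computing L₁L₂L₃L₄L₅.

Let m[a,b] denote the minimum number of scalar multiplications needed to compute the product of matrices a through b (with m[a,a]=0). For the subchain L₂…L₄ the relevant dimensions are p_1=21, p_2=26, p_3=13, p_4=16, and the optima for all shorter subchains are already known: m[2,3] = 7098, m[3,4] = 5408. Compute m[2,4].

11466

m[2,4] = min over k∈[2,3] of m[2,k]+m[k+1,4]+p_{1}·p_k·p_{4}.
k=2: 0 + 5408 + 21·26·16 = 14144; k=3: 7098 + 0 + 21·13·16 = 11466.
Minimum: 11466 at k=3.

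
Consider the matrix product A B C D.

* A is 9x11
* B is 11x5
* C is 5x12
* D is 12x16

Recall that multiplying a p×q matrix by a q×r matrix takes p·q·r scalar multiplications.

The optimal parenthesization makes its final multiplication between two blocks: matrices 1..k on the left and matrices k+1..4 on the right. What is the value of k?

2

Adjacent pairs: AB = 9·11·5 = 495; BC = 11·5·12 = 660; CD = 5·12·16 = 960.
Length 3: A..C: k=1: 0+660+9·11·12=1848; k=2: 495+0+9·5·12=1035 → min 1035 | B..D: k=2: 0+960+11·5·16=1840; k=3: 660+0+11·12·16=2772 → min 1840.
Top-level splits: k=1: (A..A)·(B..D) → 0+1840+9·11·16 = 3424; k=2: (A..B)·(C..D) → 495+960+9·5·16 = 2175; k=3: (A..C)·(D..D) → 1035+0+9·12·16 = 2763.
Best split is after B, i.e. k = 2.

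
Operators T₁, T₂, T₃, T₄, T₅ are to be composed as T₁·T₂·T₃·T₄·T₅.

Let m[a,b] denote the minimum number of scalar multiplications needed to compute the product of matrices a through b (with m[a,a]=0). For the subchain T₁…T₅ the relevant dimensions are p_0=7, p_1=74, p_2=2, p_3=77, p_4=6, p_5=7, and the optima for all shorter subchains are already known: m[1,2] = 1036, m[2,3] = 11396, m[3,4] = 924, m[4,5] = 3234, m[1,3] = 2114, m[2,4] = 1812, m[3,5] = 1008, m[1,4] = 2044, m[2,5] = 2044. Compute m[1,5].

2142

m[1,5] = min over k∈[1,4] of m[1,k]+m[k+1,5]+p_{0}·p_k·p_{5}.
k=1: 0 + 2044 + 7·74·7 = 5670; k=2: 1036 + 1008 + 7·2·7 = 2142; k=3: 2114 + 3234 + 7·77·7 = 9121; k=4: 2044 + 0 + 7·6·7 = 2338.
Minimum: 2142 at k=2.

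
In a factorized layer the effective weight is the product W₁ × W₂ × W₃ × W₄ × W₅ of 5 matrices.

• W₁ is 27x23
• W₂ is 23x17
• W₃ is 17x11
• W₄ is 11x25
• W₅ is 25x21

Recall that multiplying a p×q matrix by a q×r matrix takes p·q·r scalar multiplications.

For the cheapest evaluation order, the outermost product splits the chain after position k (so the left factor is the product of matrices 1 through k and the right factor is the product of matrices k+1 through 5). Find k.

3

Adjacent pairs: W₁W₂ = 27·23·17 = 10557; W₂W₃ = 23·17·11 = 4301; W₃W₄ = 17·11·25 = 4675; W₄W₅ = 11·25·21 = 5775.
Length 3: W₁..W₃: k=1: 0+4301+27·23·11=11132; k=2: 10557+0+27·17·11=15606 → min 11132 | W₂..W₄: k=2: 0+4675+23·17·25=14450; k=3: 4301+0+23·11·25=10626 → min 10626 | W₃..W₅: k=3: 0+5775+17·11·21=9702; k=4: 4675+0+17·25·21=13600 → min 9702.
Length 4: W₁..W₄: k=1: 0+10626+27·23·25=26151; k=2: 10557+4675+27·17·25=26707; k=3: 11132+0+27·11·25=18557 → min 18557 | W₂..W₅: k=2: 0+9702+23·17·21=17913; k=3: 4301+5775+23·11·21=15389; k=4: 10626+0+23·25·21=22701 → min 15389.
Top-level splits: k=1: (W₁..W₁)·(W₂..W₅) → 0+15389+27·23·21 = 28430; k=2: (W₁..W₂)·(W₃..W₅) → 10557+9702+27·17·21 = 29898; k=3: (W₁..W₃)·(W₄..W₅) → 11132+5775+27·11·21 = 23144; k=4: (W₁..W₄)·(W₅..W₅) → 18557+0+27·25·21 = 32732.
Best split is after W₃, i.e. k = 3.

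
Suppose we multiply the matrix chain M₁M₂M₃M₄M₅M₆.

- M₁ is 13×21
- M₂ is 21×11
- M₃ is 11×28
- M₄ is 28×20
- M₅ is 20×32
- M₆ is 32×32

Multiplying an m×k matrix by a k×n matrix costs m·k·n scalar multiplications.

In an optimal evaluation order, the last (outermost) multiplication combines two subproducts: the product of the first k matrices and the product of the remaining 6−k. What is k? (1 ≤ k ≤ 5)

2

Adjacent pairs: M₁M₂ = 13·21·11 = 3003; M₂M₃ = 21·11·28 = 6468; M₃M₄ = 11·28·20 = 6160; M₄M₅ = 28·20·32 = 17920; M₅M₆ = 20·32·32 = 20480.
Length 3: M₁..M₃: k=1: 0+6468+13·21·28=14112; k=2: 3003+0+13·11·28=7007 → min 7007 | M₂..M₄: k=2: 0+6160+21·11·20=10780; k=3: 6468+0+21·28·20=18228 → min 10780 | M₃..M₅: k=3: 0+17920+11·28·32=27776; k=4: 6160+0+11·20·32=13200 → min 13200 | M₄..M₆: k=4: 0+20480+28·20·32=38400; k=5: 17920+0+28·32·32=46592 → min 38400.
Length 4: M₁..M₄: k=1: 0+10780+13·21·20=16240; k=2: 3003+6160+13·11·20=12023; k=3: 7007+0+13·28·20=14287 → min 12023 | M₂..M₅: k=2: 0+13200+21·11·32=20592; k=3: 6468+17920+21·28·32=43204; k=4: 10780+0+21·20·32=24220 → min 20592 | M₃..M₆: k=3: 0+38400+11·28·32=48256; k=4: 6160+20480+11·20·32=33680; k=5: 13200+0+11·32·32=24464 → min 24464.
Length 5: M₁..M₅: k=1: 0+20592+13·21·32=29328; k=2: 3003+13200+13·11·32=20779; k=3: 7007+17920+13·28·32=36575; k=4: 12023+0+13·20·32=20343 → min 20343 | M₂..M₆: k=2: 0+24464+21·11·32=31856; k=3: 6468+38400+21·28·32=63684; k=4: 10780+20480+21·20·32=44700; k=5: 20592+0+21·32·32=42096 → min 31856.
Top-level splits: k=1: (M₁..M₁)·(M₂..M₆) → 0+31856+13·21·32 = 40592; k=2: (M₁..M₂)·(M₃..M₆) → 3003+24464+13·11·32 = 32043; k=3: (M₁..M₃)·(M₄..M₆) → 7007+38400+13·28·32 = 57055; k=4: (M₁..M₄)·(M₅..M₆) → 12023+20480+13·20·32 = 40823; k=5: (M₁..M₅)·(M₆..M₆) → 20343+0+13·32·32 = 33655.
Best split is after M₂, i.e. k = 2.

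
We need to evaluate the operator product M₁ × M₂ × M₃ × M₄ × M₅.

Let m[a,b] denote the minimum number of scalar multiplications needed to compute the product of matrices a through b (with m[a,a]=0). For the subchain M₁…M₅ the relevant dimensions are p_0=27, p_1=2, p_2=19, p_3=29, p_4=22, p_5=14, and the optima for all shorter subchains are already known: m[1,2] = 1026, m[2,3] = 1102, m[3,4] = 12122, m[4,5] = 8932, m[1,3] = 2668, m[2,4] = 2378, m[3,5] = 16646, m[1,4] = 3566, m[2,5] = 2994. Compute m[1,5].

m[1,5] = min over k∈[1,4] of m[1,k]+m[k+1,5]+p_{0}·p_k·p_{5}.
k=1: 0 + 2994 + 27·2·14 = 3750; k=2: 1026 + 16646 + 27·19·14 = 24854; k=3: 2668 + 8932 + 27·29·14 = 22562; k=4: 3566 + 0 + 27·22·14 = 11882.
Minimum: 3750 at k=1.

3750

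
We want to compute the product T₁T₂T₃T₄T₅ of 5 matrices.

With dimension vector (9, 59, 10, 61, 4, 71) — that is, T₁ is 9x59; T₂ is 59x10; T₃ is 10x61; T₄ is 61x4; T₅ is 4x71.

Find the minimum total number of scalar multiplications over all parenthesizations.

9480

Adjacent pairs: T₁T₂ = 9·59·10 = 5310; T₂T₃ = 59·10·61 = 35990; T₃T₄ = 10·61·4 = 2440; T₄T₅ = 61·4·71 = 17324.
Length 3: T₁..T₃: k=1: 0+35990+9·59·61=68381; k=2: 5310+0+9·10·61=10800 → min 10800 | T₂..T₄: k=2: 0+2440+59·10·4=4800; k=3: 35990+0+59·61·4=50386 → min 4800 | T₃..T₅: k=3: 0+17324+10·61·71=60634; k=4: 2440+0+10·4·71=5280 → min 5280.
Length 4: T₁..T₄: k=1: 0+4800+9·59·4=6924; k=2: 5310+2440+9·10·4=8110; k=3: 10800+0+9·61·4=12996 → min 6924 | T₂..T₅: k=2: 0+5280+59·10·71=47170; k=3: 35990+17324+59·61·71=308843; k=4: 4800+0+59·4·71=21556 → min 21556.
Length 5: T₁..T₅: k=1: 0+21556+9·59·71=59257; k=2: 5310+5280+9·10·71=16980; k=3: 10800+17324+9·61·71=67103; k=4: 6924+0+9·4·71=9480 → min 9480.
Optimal order: ((T₁(T₂(T₃T₄)))T₅) with cost 9480.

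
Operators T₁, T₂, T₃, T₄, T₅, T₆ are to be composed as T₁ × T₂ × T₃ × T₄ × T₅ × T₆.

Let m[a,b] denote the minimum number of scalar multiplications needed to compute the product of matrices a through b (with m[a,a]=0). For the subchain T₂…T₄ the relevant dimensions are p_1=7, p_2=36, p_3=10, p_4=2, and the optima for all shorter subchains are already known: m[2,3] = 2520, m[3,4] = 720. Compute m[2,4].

1224

m[2,4] = min over k∈[2,3] of m[2,k]+m[k+1,4]+p_{1}·p_k·p_{4}.
k=2: 0 + 720 + 7·36·2 = 1224; k=3: 2520 + 0 + 7·10·2 = 2660.
Minimum: 1224 at k=2.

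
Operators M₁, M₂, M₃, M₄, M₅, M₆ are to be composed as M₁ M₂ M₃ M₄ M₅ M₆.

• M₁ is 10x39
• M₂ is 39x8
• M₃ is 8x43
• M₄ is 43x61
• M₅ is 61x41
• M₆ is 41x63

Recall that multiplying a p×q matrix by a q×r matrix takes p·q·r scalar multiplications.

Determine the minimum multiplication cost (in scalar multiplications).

Adjacent pairs: M₁M₂ = 10·39·8 = 3120; M₂M₃ = 39·8·43 = 13416; M₃M₄ = 8·43·61 = 20984; M₄M₅ = 43·61·41 = 107543; M₅M₆ = 61·41·63 = 157563.
Length 3: M₁..M₃: k=1: 0+13416+10·39·43=30186; k=2: 3120+0+10·8·43=6560 → min 6560 | M₂..M₄: k=2: 0+20984+39·8·61=40016; k=3: 13416+0+39·43·61=115713 → min 40016 | M₃..M₅: k=3: 0+107543+8·43·41=121647; k=4: 20984+0+8·61·41=40992 → min 40992 | M₄..M₆: k=4: 0+157563+43·61·63=322812; k=5: 107543+0+43·41·63=218612 → min 218612.
Length 4: M₁..M₄: k=1: 0+40016+10·39·61=63806; k=2: 3120+20984+10·8·61=28984; k=3: 6560+0+10·43·61=32790 → min 28984 | M₂..M₅: k=2: 0+40992+39·8·41=53784; k=3: 13416+107543+39·43·41=189716; k=4: 40016+0+39·61·41=137555 → min 53784 | M₃..M₆: k=3: 0+218612+8·43·63=240284; k=4: 20984+157563+8·61·63=209291; k=5: 40992+0+8·41·63=61656 → min 61656.
Length 5: M₁..M₅: k=1: 0+53784+10·39·41=69774; k=2: 3120+40992+10·8·41=47392; k=3: 6560+107543+10·43·41=131733; k=4: 28984+0+10·61·41=53994 → min 47392 | M₂..M₆: k=2: 0+61656+39·8·63=81312; k=3: 13416+218612+39·43·63=337679; k=4: 40016+157563+39·61·63=347456; k=5: 53784+0+39·41·63=154521 → min 81312.
Length 6: M₁..M₆: k=1: 0+81312+10·39·63=105882; k=2: 3120+61656+10·8·63=69816; k=3: 6560+218612+10·43·63=252262; k=4: 28984+157563+10·61·63=224977; k=5: 47392+0+10·41·63=73222 → min 69816.
Optimal order: ((M₁ M₂) (((M₃ M₄) M₅) M₆)) with cost 69816.

69816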